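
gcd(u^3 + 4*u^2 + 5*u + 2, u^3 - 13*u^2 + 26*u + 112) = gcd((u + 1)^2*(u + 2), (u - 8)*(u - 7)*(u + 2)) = u + 2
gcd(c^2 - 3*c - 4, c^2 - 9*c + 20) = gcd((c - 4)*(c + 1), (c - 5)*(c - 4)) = c - 4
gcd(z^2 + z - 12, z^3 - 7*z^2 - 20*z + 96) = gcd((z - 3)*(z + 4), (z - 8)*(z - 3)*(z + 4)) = z^2 + z - 12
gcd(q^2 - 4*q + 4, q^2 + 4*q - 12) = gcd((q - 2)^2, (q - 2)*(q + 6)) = q - 2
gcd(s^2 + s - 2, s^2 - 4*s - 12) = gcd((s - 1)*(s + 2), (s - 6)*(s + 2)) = s + 2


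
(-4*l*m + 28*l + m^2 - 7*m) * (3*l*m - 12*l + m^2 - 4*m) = -12*l^2*m^2 + 132*l^2*m - 336*l^2 - l*m^3 + 11*l*m^2 - 28*l*m + m^4 - 11*m^3 + 28*m^2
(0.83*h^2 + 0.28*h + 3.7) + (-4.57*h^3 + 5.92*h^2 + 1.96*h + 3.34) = -4.57*h^3 + 6.75*h^2 + 2.24*h + 7.04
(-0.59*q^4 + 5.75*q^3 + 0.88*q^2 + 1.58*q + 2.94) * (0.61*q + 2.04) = -0.3599*q^5 + 2.3039*q^4 + 12.2668*q^3 + 2.759*q^2 + 5.0166*q + 5.9976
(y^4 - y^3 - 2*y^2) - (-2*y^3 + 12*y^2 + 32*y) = y^4 + y^3 - 14*y^2 - 32*y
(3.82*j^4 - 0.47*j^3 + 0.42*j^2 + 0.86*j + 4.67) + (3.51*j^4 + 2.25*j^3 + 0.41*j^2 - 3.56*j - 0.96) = 7.33*j^4 + 1.78*j^3 + 0.83*j^2 - 2.7*j + 3.71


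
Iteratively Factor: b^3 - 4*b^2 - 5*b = (b - 5)*(b^2 + b) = b*(b - 5)*(b + 1)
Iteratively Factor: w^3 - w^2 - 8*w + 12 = (w - 2)*(w^2 + w - 6) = (w - 2)^2*(w + 3)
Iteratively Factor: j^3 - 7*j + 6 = (j + 3)*(j^2 - 3*j + 2) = (j - 2)*(j + 3)*(j - 1)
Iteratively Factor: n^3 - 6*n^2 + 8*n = (n - 2)*(n^2 - 4*n) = n*(n - 2)*(n - 4)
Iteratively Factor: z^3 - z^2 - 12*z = (z)*(z^2 - z - 12) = z*(z - 4)*(z + 3)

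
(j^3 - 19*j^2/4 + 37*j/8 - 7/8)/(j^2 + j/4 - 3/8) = (8*j^3 - 38*j^2 + 37*j - 7)/(8*j^2 + 2*j - 3)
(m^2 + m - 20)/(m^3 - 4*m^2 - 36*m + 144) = (m + 5)/(m^2 - 36)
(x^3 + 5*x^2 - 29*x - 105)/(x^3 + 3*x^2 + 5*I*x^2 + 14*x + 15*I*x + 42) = (x^2 + 2*x - 35)/(x^2 + 5*I*x + 14)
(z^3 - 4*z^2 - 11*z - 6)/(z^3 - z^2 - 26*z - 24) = (z + 1)/(z + 4)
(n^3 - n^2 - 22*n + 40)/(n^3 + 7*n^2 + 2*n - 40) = (n - 4)/(n + 4)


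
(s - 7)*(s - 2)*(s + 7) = s^3 - 2*s^2 - 49*s + 98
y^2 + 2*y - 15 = (y - 3)*(y + 5)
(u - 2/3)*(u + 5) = u^2 + 13*u/3 - 10/3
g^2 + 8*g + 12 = (g + 2)*(g + 6)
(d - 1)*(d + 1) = d^2 - 1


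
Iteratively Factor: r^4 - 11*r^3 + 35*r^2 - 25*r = (r)*(r^3 - 11*r^2 + 35*r - 25) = r*(r - 1)*(r^2 - 10*r + 25) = r*(r - 5)*(r - 1)*(r - 5)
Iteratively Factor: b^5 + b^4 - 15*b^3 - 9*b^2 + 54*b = (b - 2)*(b^4 + 3*b^3 - 9*b^2 - 27*b) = b*(b - 2)*(b^3 + 3*b^2 - 9*b - 27) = b*(b - 2)*(b + 3)*(b^2 - 9) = b*(b - 3)*(b - 2)*(b + 3)*(b + 3)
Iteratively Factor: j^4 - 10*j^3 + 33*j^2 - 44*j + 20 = (j - 2)*(j^3 - 8*j^2 + 17*j - 10) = (j - 5)*(j - 2)*(j^2 - 3*j + 2) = (j - 5)*(j - 2)^2*(j - 1)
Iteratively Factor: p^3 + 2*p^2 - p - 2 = (p + 1)*(p^2 + p - 2) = (p - 1)*(p + 1)*(p + 2)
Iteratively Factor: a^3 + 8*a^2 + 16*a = (a + 4)*(a^2 + 4*a) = (a + 4)^2*(a)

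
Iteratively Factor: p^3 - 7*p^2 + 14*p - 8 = (p - 2)*(p^2 - 5*p + 4) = (p - 2)*(p - 1)*(p - 4)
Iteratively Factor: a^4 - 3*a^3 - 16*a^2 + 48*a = (a + 4)*(a^3 - 7*a^2 + 12*a) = (a - 4)*(a + 4)*(a^2 - 3*a) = a*(a - 4)*(a + 4)*(a - 3)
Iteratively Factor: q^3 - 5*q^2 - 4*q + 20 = (q - 5)*(q^2 - 4) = (q - 5)*(q - 2)*(q + 2)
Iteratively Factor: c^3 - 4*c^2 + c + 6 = (c - 2)*(c^2 - 2*c - 3) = (c - 3)*(c - 2)*(c + 1)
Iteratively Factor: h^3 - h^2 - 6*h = (h)*(h^2 - h - 6) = h*(h + 2)*(h - 3)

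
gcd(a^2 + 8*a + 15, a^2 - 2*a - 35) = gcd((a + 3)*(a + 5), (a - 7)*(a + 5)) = a + 5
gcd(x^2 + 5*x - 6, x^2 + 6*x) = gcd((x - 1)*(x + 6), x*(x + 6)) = x + 6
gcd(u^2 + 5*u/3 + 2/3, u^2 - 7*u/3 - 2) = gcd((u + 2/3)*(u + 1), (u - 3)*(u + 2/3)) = u + 2/3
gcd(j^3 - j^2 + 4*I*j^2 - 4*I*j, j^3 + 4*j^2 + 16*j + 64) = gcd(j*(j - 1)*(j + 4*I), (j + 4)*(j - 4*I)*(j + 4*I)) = j + 4*I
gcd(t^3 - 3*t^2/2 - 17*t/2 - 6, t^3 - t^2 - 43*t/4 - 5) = t - 4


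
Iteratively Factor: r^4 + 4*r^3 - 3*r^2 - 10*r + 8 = (r + 4)*(r^3 - 3*r + 2) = (r + 2)*(r + 4)*(r^2 - 2*r + 1) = (r - 1)*(r + 2)*(r + 4)*(r - 1)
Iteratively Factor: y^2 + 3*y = (y)*(y + 3)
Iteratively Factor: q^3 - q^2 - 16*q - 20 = (q + 2)*(q^2 - 3*q - 10) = (q + 2)^2*(q - 5)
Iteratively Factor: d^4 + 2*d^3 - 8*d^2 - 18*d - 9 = (d + 1)*(d^3 + d^2 - 9*d - 9) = (d - 3)*(d + 1)*(d^2 + 4*d + 3) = (d - 3)*(d + 1)*(d + 3)*(d + 1)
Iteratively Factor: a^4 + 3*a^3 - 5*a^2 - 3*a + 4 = (a + 4)*(a^3 - a^2 - a + 1) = (a + 1)*(a + 4)*(a^2 - 2*a + 1) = (a - 1)*(a + 1)*(a + 4)*(a - 1)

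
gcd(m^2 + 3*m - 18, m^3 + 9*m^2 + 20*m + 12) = m + 6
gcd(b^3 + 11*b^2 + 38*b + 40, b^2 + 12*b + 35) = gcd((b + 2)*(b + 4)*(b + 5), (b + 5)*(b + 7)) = b + 5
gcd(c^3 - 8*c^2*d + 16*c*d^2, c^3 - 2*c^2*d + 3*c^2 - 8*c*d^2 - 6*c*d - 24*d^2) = c - 4*d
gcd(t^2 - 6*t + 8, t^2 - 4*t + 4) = t - 2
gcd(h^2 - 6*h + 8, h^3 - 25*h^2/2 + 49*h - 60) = h - 4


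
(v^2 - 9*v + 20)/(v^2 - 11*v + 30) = (v - 4)/(v - 6)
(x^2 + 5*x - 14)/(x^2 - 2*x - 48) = (-x^2 - 5*x + 14)/(-x^2 + 2*x + 48)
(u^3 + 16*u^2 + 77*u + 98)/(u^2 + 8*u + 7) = (u^2 + 9*u + 14)/(u + 1)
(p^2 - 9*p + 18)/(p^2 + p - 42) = (p - 3)/(p + 7)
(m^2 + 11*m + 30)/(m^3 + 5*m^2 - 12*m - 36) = (m + 5)/(m^2 - m - 6)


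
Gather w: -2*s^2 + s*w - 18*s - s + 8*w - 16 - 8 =-2*s^2 - 19*s + w*(s + 8) - 24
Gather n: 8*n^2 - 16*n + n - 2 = 8*n^2 - 15*n - 2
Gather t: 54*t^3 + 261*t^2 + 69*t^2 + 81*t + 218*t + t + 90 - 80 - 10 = 54*t^3 + 330*t^2 + 300*t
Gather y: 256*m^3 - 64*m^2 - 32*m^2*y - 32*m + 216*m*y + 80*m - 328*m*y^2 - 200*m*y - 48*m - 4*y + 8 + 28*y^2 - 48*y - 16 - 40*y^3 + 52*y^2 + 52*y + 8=256*m^3 - 64*m^2 - 40*y^3 + y^2*(80 - 328*m) + y*(-32*m^2 + 16*m)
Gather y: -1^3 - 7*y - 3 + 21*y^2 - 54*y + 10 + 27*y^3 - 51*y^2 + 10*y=27*y^3 - 30*y^2 - 51*y + 6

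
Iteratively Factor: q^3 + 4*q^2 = (q)*(q^2 + 4*q) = q*(q + 4)*(q)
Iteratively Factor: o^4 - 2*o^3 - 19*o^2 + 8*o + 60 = (o - 5)*(o^3 + 3*o^2 - 4*o - 12) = (o - 5)*(o - 2)*(o^2 + 5*o + 6) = (o - 5)*(o - 2)*(o + 3)*(o + 2)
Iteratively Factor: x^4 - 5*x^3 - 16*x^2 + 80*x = (x - 5)*(x^3 - 16*x) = (x - 5)*(x + 4)*(x^2 - 4*x) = x*(x - 5)*(x + 4)*(x - 4)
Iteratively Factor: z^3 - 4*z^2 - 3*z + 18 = (z - 3)*(z^2 - z - 6) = (z - 3)^2*(z + 2)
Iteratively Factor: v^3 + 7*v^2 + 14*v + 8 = (v + 1)*(v^2 + 6*v + 8) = (v + 1)*(v + 2)*(v + 4)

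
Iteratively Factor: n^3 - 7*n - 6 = (n + 2)*(n^2 - 2*n - 3) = (n + 1)*(n + 2)*(n - 3)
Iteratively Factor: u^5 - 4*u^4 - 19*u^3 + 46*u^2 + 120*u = (u)*(u^4 - 4*u^3 - 19*u^2 + 46*u + 120) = u*(u - 5)*(u^3 + u^2 - 14*u - 24) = u*(u - 5)*(u + 3)*(u^2 - 2*u - 8) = u*(u - 5)*(u - 4)*(u + 3)*(u + 2)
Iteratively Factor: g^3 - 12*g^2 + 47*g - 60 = (g - 3)*(g^2 - 9*g + 20) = (g - 5)*(g - 3)*(g - 4)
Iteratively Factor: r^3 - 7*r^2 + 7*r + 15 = (r - 5)*(r^2 - 2*r - 3) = (r - 5)*(r + 1)*(r - 3)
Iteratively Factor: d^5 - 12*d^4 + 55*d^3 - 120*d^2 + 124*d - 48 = (d - 1)*(d^4 - 11*d^3 + 44*d^2 - 76*d + 48) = (d - 4)*(d - 1)*(d^3 - 7*d^2 + 16*d - 12) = (d - 4)*(d - 3)*(d - 1)*(d^2 - 4*d + 4) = (d - 4)*(d - 3)*(d - 2)*(d - 1)*(d - 2)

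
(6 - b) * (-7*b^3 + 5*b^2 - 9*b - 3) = 7*b^4 - 47*b^3 + 39*b^2 - 51*b - 18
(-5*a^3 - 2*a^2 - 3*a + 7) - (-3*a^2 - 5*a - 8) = -5*a^3 + a^2 + 2*a + 15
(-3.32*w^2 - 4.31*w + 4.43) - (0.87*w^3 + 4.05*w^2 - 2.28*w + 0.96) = -0.87*w^3 - 7.37*w^2 - 2.03*w + 3.47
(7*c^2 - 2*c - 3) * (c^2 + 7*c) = 7*c^4 + 47*c^3 - 17*c^2 - 21*c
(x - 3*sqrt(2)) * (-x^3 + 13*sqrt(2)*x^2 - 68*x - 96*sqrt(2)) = -x^4 + 16*sqrt(2)*x^3 - 146*x^2 + 108*sqrt(2)*x + 576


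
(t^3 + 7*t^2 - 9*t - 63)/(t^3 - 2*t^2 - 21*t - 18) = (t^2 + 4*t - 21)/(t^2 - 5*t - 6)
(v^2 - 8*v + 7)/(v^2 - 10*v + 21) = (v - 1)/(v - 3)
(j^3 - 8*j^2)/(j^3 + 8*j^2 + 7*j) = j*(j - 8)/(j^2 + 8*j + 7)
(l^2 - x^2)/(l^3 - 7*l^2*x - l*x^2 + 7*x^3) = 1/(l - 7*x)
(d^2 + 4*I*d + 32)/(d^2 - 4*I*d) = (d + 8*I)/d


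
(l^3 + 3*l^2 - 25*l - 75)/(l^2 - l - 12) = (l^2 - 25)/(l - 4)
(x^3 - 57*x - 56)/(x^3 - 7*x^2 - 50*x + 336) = (x + 1)/(x - 6)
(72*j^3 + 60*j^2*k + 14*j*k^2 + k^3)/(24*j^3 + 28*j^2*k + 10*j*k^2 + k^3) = (6*j + k)/(2*j + k)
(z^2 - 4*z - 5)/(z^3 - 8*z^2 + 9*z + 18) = (z - 5)/(z^2 - 9*z + 18)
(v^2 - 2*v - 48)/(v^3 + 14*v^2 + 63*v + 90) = (v - 8)/(v^2 + 8*v + 15)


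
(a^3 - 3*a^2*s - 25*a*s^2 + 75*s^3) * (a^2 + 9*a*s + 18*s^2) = a^5 + 6*a^4*s - 34*a^3*s^2 - 204*a^2*s^3 + 225*a*s^4 + 1350*s^5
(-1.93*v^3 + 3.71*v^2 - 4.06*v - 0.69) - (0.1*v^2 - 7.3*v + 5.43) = -1.93*v^3 + 3.61*v^2 + 3.24*v - 6.12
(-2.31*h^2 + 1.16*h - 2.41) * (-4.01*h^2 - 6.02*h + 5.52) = 9.2631*h^4 + 9.2546*h^3 - 10.0703*h^2 + 20.9114*h - 13.3032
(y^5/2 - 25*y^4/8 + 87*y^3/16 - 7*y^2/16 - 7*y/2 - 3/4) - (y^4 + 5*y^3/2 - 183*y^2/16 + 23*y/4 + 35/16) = y^5/2 - 33*y^4/8 + 47*y^3/16 + 11*y^2 - 37*y/4 - 47/16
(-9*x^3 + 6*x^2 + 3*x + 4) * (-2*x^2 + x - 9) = 18*x^5 - 21*x^4 + 81*x^3 - 59*x^2 - 23*x - 36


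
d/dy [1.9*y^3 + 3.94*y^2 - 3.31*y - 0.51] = 5.7*y^2 + 7.88*y - 3.31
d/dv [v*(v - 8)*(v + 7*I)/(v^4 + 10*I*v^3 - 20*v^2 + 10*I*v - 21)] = (-v^4 + 16*v^3 + v^2*(1 + 24*I) + 6*I*v - 24*I)/(v^6 + 6*I*v^5 - 7*v^4 + 12*I*v^3 - 17*v^2 + 6*I*v - 9)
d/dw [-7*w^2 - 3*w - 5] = -14*w - 3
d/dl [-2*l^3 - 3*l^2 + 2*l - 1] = -6*l^2 - 6*l + 2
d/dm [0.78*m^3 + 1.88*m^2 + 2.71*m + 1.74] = 2.34*m^2 + 3.76*m + 2.71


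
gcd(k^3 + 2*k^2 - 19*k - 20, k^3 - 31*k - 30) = k^2 + 6*k + 5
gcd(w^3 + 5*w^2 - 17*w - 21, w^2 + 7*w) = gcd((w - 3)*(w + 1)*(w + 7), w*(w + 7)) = w + 7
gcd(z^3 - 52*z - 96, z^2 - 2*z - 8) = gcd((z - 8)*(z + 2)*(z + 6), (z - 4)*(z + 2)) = z + 2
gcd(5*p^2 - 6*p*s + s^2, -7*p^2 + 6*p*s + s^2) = p - s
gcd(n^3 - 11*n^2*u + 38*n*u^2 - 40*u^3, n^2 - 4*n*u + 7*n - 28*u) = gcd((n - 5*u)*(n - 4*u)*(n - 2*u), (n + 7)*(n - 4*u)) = -n + 4*u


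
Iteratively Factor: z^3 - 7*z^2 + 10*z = (z - 2)*(z^2 - 5*z) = (z - 5)*(z - 2)*(z)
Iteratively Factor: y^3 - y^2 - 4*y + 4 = (y - 1)*(y^2 - 4) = (y - 1)*(y + 2)*(y - 2)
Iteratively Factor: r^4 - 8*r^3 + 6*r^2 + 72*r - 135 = (r - 5)*(r^3 - 3*r^2 - 9*r + 27) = (r - 5)*(r - 3)*(r^2 - 9) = (r - 5)*(r - 3)^2*(r + 3)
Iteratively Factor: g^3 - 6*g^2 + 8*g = (g - 4)*(g^2 - 2*g) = (g - 4)*(g - 2)*(g)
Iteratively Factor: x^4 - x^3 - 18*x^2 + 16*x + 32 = (x + 4)*(x^3 - 5*x^2 + 2*x + 8) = (x - 2)*(x + 4)*(x^2 - 3*x - 4) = (x - 2)*(x + 1)*(x + 4)*(x - 4)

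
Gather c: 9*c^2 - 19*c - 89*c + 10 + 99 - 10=9*c^2 - 108*c + 99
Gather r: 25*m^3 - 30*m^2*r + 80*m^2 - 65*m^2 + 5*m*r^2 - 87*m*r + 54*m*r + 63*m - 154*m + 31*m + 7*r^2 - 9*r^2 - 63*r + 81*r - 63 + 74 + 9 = 25*m^3 + 15*m^2 - 60*m + r^2*(5*m - 2) + r*(-30*m^2 - 33*m + 18) + 20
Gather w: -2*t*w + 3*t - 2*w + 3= 3*t + w*(-2*t - 2) + 3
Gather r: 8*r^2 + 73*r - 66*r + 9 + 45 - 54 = 8*r^2 + 7*r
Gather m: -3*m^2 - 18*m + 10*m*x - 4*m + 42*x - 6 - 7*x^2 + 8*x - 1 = -3*m^2 + m*(10*x - 22) - 7*x^2 + 50*x - 7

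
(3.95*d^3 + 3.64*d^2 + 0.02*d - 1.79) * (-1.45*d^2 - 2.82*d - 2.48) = -5.7275*d^5 - 16.417*d^4 - 20.0898*d^3 - 6.4881*d^2 + 4.9982*d + 4.4392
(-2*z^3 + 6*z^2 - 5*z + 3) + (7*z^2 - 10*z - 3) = -2*z^3 + 13*z^2 - 15*z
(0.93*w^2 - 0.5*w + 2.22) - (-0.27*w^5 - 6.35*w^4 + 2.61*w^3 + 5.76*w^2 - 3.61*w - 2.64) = 0.27*w^5 + 6.35*w^4 - 2.61*w^3 - 4.83*w^2 + 3.11*w + 4.86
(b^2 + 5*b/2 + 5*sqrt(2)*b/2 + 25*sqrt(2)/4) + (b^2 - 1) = 2*b^2 + 5*b/2 + 5*sqrt(2)*b/2 - 1 + 25*sqrt(2)/4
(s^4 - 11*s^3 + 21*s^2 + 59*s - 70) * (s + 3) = s^5 - 8*s^4 - 12*s^3 + 122*s^2 + 107*s - 210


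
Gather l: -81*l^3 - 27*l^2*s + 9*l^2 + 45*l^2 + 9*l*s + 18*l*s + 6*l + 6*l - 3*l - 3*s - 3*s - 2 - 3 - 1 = -81*l^3 + l^2*(54 - 27*s) + l*(27*s + 9) - 6*s - 6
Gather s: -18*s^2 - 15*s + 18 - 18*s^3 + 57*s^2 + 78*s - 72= -18*s^3 + 39*s^2 + 63*s - 54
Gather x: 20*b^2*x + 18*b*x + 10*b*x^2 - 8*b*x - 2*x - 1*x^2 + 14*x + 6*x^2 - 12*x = x^2*(10*b + 5) + x*(20*b^2 + 10*b)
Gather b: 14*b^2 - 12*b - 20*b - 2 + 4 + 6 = 14*b^2 - 32*b + 8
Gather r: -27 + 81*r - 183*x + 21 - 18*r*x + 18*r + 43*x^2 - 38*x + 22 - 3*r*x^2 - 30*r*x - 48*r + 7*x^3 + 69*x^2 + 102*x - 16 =r*(-3*x^2 - 48*x + 51) + 7*x^3 + 112*x^2 - 119*x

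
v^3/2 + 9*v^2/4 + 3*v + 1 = (v/2 + 1)*(v + 1/2)*(v + 2)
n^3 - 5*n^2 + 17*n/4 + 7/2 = (n - 7/2)*(n - 2)*(n + 1/2)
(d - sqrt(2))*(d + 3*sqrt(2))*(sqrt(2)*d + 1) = sqrt(2)*d^3 + 5*d^2 - 4*sqrt(2)*d - 6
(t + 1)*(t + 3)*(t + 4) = t^3 + 8*t^2 + 19*t + 12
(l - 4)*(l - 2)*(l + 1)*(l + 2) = l^4 - 3*l^3 - 8*l^2 + 12*l + 16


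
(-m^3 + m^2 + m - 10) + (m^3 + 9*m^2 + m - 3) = 10*m^2 + 2*m - 13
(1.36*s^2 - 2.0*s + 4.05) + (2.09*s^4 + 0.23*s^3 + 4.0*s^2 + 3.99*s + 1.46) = 2.09*s^4 + 0.23*s^3 + 5.36*s^2 + 1.99*s + 5.51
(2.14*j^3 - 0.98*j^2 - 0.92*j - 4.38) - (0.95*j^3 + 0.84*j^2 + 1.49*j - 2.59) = 1.19*j^3 - 1.82*j^2 - 2.41*j - 1.79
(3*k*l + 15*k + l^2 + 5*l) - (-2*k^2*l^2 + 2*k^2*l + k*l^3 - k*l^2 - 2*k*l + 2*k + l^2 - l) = 2*k^2*l^2 - 2*k^2*l - k*l^3 + k*l^2 + 5*k*l + 13*k + 6*l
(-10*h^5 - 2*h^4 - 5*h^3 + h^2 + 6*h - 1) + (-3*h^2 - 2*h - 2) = -10*h^5 - 2*h^4 - 5*h^3 - 2*h^2 + 4*h - 3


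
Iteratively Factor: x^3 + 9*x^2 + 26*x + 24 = (x + 4)*(x^2 + 5*x + 6) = (x + 3)*(x + 4)*(x + 2)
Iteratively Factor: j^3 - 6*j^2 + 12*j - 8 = (j - 2)*(j^2 - 4*j + 4) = (j - 2)^2*(j - 2)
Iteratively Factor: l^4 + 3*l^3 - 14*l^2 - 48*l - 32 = (l + 1)*(l^3 + 2*l^2 - 16*l - 32) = (l + 1)*(l + 4)*(l^2 - 2*l - 8) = (l - 4)*(l + 1)*(l + 4)*(l + 2)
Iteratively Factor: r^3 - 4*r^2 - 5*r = (r)*(r^2 - 4*r - 5) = r*(r - 5)*(r + 1)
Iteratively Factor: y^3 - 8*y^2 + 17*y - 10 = (y - 5)*(y^2 - 3*y + 2) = (y - 5)*(y - 2)*(y - 1)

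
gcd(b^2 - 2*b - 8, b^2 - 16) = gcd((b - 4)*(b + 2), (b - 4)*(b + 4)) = b - 4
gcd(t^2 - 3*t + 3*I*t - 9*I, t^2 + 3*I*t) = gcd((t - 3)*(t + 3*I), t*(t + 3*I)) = t + 3*I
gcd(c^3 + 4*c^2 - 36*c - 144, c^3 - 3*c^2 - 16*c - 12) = c - 6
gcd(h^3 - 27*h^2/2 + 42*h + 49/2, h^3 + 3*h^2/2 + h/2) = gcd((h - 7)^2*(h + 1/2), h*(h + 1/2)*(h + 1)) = h + 1/2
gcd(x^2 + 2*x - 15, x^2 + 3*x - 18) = x - 3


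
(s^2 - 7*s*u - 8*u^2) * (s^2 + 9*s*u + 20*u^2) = s^4 + 2*s^3*u - 51*s^2*u^2 - 212*s*u^3 - 160*u^4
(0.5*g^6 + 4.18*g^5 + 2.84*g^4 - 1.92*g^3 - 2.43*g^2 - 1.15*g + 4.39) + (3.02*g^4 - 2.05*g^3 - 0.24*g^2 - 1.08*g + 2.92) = 0.5*g^6 + 4.18*g^5 + 5.86*g^4 - 3.97*g^3 - 2.67*g^2 - 2.23*g + 7.31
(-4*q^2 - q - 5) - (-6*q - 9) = -4*q^2 + 5*q + 4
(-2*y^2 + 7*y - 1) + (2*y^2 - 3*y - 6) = 4*y - 7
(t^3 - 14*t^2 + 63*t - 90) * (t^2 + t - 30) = t^5 - 13*t^4 + 19*t^3 + 393*t^2 - 1980*t + 2700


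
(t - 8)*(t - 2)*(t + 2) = t^3 - 8*t^2 - 4*t + 32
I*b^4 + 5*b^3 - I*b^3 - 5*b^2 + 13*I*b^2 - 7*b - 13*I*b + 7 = (b - 7*I)*(b + I)^2*(I*b - I)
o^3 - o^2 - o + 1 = (o - 1)^2*(o + 1)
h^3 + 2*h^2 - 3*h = h*(h - 1)*(h + 3)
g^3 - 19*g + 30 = (g - 3)*(g - 2)*(g + 5)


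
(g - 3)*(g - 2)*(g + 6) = g^3 + g^2 - 24*g + 36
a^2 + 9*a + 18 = (a + 3)*(a + 6)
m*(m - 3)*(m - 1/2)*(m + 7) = m^4 + 7*m^3/2 - 23*m^2 + 21*m/2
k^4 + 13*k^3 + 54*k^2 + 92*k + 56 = (k + 2)^3*(k + 7)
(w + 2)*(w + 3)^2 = w^3 + 8*w^2 + 21*w + 18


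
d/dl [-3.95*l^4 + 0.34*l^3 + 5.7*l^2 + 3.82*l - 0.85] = -15.8*l^3 + 1.02*l^2 + 11.4*l + 3.82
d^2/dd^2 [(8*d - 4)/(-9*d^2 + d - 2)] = 8*(-(2*d - 1)*(18*d - 1)^2 + (54*d - 11)*(9*d^2 - d + 2))/(9*d^2 - d + 2)^3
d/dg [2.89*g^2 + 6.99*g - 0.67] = 5.78*g + 6.99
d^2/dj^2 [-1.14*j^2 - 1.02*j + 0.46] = -2.28000000000000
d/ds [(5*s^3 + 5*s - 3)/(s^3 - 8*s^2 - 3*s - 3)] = 4*(-10*s^4 - 10*s^3 + s^2 - 12*s - 6)/(s^6 - 16*s^5 + 58*s^4 + 42*s^3 + 57*s^2 + 18*s + 9)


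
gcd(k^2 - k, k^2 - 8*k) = k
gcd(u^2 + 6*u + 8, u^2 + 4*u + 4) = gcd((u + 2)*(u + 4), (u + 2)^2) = u + 2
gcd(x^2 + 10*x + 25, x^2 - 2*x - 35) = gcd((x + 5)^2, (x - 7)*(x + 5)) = x + 5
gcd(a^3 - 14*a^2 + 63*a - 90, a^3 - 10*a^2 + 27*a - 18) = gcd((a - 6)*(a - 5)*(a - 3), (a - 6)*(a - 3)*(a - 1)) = a^2 - 9*a + 18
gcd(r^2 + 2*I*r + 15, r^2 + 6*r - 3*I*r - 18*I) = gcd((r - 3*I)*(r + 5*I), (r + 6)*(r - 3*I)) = r - 3*I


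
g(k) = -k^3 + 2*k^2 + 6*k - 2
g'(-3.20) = -37.52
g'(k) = -3*k^2 + 4*k + 6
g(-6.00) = 250.00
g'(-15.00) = -729.00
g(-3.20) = 32.05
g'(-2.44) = -21.62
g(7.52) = -269.04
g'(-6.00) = -126.00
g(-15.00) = 3733.00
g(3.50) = 0.62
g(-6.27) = 285.50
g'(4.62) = -39.55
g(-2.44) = 9.79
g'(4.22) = -30.55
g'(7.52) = -133.57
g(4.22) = -16.21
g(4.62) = -30.20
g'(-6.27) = -137.02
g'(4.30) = -32.27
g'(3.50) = -16.75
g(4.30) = -18.73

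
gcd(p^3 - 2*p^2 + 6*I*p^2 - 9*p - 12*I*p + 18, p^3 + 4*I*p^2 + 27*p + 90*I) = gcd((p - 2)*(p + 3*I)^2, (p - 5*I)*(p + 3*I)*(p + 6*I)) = p + 3*I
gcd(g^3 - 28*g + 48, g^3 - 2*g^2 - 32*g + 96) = g^2 + 2*g - 24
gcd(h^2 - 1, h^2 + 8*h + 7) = h + 1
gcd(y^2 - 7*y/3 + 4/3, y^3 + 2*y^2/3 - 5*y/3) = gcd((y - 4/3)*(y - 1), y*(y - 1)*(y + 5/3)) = y - 1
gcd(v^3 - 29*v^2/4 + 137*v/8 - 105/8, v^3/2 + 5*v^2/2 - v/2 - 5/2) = 1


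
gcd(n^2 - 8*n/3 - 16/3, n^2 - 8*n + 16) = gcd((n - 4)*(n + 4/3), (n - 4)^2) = n - 4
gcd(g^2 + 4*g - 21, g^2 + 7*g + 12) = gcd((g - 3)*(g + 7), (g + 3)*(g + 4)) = 1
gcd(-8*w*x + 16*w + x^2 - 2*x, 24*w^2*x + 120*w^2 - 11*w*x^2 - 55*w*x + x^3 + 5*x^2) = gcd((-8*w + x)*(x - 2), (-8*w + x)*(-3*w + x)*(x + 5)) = -8*w + x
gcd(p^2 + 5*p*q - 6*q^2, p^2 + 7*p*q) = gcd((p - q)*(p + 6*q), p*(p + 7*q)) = 1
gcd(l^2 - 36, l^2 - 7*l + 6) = l - 6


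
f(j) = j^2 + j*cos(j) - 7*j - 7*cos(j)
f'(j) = -j*sin(j) + 2*j + 7*sin(j) + cos(j) - 7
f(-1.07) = 4.76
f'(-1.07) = -15.74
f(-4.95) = 56.34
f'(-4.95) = -5.05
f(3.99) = -10.02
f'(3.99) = -1.94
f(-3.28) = 43.90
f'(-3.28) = -13.13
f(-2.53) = 31.91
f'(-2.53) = -18.35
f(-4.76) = 55.42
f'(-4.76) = -4.73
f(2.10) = -7.82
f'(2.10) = 0.92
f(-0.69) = -0.62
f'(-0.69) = -12.50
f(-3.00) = 39.90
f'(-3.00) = -15.40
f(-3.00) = 39.90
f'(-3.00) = -15.40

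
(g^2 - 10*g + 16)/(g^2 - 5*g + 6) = (g - 8)/(g - 3)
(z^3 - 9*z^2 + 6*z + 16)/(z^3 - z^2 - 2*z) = (z - 8)/z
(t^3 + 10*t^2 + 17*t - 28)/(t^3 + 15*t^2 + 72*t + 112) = (t - 1)/(t + 4)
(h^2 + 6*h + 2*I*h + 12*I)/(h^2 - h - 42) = (h + 2*I)/(h - 7)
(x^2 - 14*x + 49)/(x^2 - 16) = (x^2 - 14*x + 49)/(x^2 - 16)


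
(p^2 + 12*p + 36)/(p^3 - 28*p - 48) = (p^2 + 12*p + 36)/(p^3 - 28*p - 48)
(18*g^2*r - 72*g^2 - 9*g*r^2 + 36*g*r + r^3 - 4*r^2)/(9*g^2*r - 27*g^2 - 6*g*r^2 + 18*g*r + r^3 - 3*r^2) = (-6*g*r + 24*g + r^2 - 4*r)/(-3*g*r + 9*g + r^2 - 3*r)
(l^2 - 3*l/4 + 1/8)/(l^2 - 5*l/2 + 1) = (l - 1/4)/(l - 2)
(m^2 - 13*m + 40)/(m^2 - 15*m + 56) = (m - 5)/(m - 7)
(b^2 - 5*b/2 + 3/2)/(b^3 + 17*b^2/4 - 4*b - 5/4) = 2*(2*b - 3)/(4*b^2 + 21*b + 5)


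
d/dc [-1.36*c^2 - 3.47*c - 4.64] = -2.72*c - 3.47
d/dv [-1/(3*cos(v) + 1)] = -3*sin(v)/(3*cos(v) + 1)^2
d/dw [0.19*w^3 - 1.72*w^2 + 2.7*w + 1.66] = 0.57*w^2 - 3.44*w + 2.7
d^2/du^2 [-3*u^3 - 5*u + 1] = -18*u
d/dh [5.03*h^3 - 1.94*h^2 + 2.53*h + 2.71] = 15.09*h^2 - 3.88*h + 2.53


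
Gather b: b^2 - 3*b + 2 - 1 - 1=b^2 - 3*b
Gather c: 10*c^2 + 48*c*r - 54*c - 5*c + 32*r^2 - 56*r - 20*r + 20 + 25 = 10*c^2 + c*(48*r - 59) + 32*r^2 - 76*r + 45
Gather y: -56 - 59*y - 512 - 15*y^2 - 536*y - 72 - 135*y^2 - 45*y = -150*y^2 - 640*y - 640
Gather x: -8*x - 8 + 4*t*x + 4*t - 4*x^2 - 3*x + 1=4*t - 4*x^2 + x*(4*t - 11) - 7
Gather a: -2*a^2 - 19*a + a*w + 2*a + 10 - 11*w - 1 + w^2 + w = -2*a^2 + a*(w - 17) + w^2 - 10*w + 9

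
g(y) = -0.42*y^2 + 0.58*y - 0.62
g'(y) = 0.58 - 0.84*y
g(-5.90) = -18.66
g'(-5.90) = 5.54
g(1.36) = -0.61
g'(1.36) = -0.56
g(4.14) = -5.42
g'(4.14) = -2.90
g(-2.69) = -5.22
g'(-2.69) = 2.84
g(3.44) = -3.59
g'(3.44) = -2.31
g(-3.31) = -7.14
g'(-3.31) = 3.36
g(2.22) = -1.40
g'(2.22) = -1.28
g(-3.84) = -9.04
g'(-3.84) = 3.81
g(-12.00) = -68.06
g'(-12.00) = 10.66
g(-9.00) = -39.86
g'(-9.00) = 8.14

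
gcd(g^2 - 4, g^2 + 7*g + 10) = g + 2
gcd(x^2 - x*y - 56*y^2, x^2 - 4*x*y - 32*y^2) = x - 8*y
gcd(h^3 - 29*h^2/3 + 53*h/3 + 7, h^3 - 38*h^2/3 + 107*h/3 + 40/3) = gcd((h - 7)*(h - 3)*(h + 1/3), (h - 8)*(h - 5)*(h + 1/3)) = h + 1/3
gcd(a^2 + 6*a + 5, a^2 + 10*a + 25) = a + 5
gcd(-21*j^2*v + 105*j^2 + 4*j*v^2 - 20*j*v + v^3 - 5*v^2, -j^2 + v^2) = 1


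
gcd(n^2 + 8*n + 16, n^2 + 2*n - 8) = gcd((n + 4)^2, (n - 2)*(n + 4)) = n + 4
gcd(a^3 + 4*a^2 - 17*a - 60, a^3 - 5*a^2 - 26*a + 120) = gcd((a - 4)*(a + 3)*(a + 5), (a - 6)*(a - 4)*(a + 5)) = a^2 + a - 20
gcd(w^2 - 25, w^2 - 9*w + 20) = w - 5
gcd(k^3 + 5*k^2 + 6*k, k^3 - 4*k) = k^2 + 2*k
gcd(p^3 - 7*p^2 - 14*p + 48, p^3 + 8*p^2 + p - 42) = p^2 + p - 6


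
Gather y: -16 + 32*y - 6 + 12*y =44*y - 22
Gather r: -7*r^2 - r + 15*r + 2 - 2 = -7*r^2 + 14*r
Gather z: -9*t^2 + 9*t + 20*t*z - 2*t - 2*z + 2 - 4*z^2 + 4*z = -9*t^2 + 7*t - 4*z^2 + z*(20*t + 2) + 2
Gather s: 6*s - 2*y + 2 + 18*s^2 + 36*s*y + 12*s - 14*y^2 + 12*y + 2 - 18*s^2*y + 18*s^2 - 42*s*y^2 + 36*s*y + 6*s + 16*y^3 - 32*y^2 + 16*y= s^2*(36 - 18*y) + s*(-42*y^2 + 72*y + 24) + 16*y^3 - 46*y^2 + 26*y + 4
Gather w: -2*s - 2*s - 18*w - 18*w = -4*s - 36*w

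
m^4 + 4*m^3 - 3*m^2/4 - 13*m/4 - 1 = (m - 1)*(m + 1/2)^2*(m + 4)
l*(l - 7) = l^2 - 7*l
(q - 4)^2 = q^2 - 8*q + 16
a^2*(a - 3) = a^3 - 3*a^2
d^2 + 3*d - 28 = (d - 4)*(d + 7)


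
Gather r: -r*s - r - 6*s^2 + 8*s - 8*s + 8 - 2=r*(-s - 1) - 6*s^2 + 6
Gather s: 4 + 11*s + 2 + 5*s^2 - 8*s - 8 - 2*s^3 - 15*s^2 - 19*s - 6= -2*s^3 - 10*s^2 - 16*s - 8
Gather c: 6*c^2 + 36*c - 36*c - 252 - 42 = 6*c^2 - 294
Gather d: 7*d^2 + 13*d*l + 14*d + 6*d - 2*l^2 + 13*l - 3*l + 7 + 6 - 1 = 7*d^2 + d*(13*l + 20) - 2*l^2 + 10*l + 12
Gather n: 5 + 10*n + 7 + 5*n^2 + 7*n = 5*n^2 + 17*n + 12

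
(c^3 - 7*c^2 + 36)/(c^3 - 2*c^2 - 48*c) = (-c^3 + 7*c^2 - 36)/(c*(-c^2 + 2*c + 48))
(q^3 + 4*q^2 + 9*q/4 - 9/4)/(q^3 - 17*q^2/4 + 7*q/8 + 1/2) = 2*(2*q^2 + 9*q + 9)/(4*q^2 - 15*q - 4)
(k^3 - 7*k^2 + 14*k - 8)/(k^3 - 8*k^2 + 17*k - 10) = (k - 4)/(k - 5)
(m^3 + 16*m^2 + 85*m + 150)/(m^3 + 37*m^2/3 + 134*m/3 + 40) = 3*(m + 5)/(3*m + 4)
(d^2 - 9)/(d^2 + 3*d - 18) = (d + 3)/(d + 6)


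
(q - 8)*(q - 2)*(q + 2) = q^3 - 8*q^2 - 4*q + 32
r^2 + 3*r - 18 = (r - 3)*(r + 6)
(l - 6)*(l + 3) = l^2 - 3*l - 18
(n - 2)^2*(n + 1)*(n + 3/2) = n^4 - 3*n^3/2 - 9*n^2/2 + 4*n + 6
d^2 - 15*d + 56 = (d - 8)*(d - 7)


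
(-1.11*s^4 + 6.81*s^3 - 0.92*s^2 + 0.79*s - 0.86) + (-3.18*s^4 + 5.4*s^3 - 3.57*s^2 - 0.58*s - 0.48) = -4.29*s^4 + 12.21*s^3 - 4.49*s^2 + 0.21*s - 1.34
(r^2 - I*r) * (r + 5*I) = r^3 + 4*I*r^2 + 5*r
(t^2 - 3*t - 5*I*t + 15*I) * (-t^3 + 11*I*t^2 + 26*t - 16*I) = -t^5 + 3*t^4 + 16*I*t^4 + 81*t^3 - 48*I*t^3 - 243*t^2 - 146*I*t^2 - 80*t + 438*I*t + 240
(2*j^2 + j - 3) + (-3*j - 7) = 2*j^2 - 2*j - 10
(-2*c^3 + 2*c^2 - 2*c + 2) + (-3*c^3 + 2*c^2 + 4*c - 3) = -5*c^3 + 4*c^2 + 2*c - 1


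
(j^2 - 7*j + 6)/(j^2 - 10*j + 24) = (j - 1)/(j - 4)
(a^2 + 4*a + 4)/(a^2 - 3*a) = (a^2 + 4*a + 4)/(a*(a - 3))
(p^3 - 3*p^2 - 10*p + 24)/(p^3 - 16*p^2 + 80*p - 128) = (p^2 + p - 6)/(p^2 - 12*p + 32)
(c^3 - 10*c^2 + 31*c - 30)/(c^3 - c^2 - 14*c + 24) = (c - 5)/(c + 4)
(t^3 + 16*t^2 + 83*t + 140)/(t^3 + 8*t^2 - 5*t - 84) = (t + 5)/(t - 3)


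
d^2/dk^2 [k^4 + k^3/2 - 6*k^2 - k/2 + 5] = 12*k^2 + 3*k - 12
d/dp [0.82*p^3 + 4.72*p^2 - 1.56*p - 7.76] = 2.46*p^2 + 9.44*p - 1.56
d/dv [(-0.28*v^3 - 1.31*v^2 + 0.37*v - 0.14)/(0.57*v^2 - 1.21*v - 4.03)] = (-0.1596*v^4 + 0.6776*v^3 + 4.7594*v^2 + 10.7182*v - 1.6605)/(0.3249*v^4 - 1.3794*v^3 - 3.1301*v^2 + 9.7526*v + 16.2409)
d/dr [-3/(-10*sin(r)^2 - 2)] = -30*sin(2*r)/(5*cos(2*r) - 7)^2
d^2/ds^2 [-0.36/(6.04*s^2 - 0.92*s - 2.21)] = (-26.266752*s^2 + 4.000896*s + 0.36*(12.08*s - 0.92)*(24.16*s - 1.84) + 9.610848)/(-6.04*s^2 + 0.92*s + 2.21)^3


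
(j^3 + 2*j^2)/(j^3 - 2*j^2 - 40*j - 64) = j^2/(j^2 - 4*j - 32)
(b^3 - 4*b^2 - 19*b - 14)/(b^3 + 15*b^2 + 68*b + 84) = (b^2 - 6*b - 7)/(b^2 + 13*b + 42)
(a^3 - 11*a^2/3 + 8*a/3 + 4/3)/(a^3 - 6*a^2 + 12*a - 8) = (a + 1/3)/(a - 2)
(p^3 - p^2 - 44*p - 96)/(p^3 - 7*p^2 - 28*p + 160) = (p^2 + 7*p + 12)/(p^2 + p - 20)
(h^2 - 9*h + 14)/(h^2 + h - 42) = (h^2 - 9*h + 14)/(h^2 + h - 42)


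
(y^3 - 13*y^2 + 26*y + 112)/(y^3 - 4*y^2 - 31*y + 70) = (y^2 - 6*y - 16)/(y^2 + 3*y - 10)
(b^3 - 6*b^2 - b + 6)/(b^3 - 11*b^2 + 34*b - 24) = (b + 1)/(b - 4)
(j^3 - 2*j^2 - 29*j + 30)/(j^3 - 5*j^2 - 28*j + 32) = (j^2 - j - 30)/(j^2 - 4*j - 32)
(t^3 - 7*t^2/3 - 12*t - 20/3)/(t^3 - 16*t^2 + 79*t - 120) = (3*t^2 + 8*t + 4)/(3*(t^2 - 11*t + 24))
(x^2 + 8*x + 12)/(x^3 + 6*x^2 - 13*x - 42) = (x + 6)/(x^2 + 4*x - 21)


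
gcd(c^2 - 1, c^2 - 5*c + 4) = c - 1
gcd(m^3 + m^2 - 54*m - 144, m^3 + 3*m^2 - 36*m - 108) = m^2 + 9*m + 18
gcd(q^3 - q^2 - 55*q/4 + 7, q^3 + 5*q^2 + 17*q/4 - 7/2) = q^2 + 3*q - 7/4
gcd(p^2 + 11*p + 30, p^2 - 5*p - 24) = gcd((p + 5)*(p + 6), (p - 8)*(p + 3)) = 1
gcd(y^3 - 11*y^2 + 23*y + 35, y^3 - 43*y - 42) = y^2 - 6*y - 7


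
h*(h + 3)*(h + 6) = h^3 + 9*h^2 + 18*h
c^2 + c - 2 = (c - 1)*(c + 2)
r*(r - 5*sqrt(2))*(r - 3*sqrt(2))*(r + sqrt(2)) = r^4 - 7*sqrt(2)*r^3 + 14*r^2 + 30*sqrt(2)*r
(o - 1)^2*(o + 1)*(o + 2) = o^4 + o^3 - 3*o^2 - o + 2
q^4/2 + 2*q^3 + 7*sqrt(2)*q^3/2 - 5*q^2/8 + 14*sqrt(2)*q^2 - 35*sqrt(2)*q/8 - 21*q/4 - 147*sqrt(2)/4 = (q/2 + 1)*(q - 3/2)*(q + 7/2)*(q + 7*sqrt(2))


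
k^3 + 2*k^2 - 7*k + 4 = (k - 1)^2*(k + 4)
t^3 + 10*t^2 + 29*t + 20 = (t + 1)*(t + 4)*(t + 5)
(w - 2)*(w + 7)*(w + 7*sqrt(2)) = w^3 + 5*w^2 + 7*sqrt(2)*w^2 - 14*w + 35*sqrt(2)*w - 98*sqrt(2)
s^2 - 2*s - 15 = (s - 5)*(s + 3)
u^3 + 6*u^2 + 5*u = u*(u + 1)*(u + 5)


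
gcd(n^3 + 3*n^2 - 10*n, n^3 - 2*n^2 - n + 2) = n - 2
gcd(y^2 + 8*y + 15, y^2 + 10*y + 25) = y + 5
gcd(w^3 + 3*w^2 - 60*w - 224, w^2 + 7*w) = w + 7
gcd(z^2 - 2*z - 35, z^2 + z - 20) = z + 5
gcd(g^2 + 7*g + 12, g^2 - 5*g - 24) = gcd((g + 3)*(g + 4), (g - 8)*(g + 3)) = g + 3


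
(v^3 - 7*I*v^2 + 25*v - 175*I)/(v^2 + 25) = v - 7*I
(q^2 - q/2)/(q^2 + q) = (q - 1/2)/(q + 1)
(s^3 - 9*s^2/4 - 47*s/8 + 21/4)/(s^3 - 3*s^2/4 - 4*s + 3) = (s - 7/2)/(s - 2)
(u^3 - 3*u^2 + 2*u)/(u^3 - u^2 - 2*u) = (u - 1)/(u + 1)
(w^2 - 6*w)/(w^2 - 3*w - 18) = w/(w + 3)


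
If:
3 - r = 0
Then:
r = 3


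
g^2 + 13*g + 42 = (g + 6)*(g + 7)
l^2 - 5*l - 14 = (l - 7)*(l + 2)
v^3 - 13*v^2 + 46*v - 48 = (v - 8)*(v - 3)*(v - 2)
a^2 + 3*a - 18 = (a - 3)*(a + 6)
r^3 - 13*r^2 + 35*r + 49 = (r - 7)^2*(r + 1)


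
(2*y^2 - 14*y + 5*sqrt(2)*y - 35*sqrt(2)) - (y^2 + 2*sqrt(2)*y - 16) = y^2 - 14*y + 3*sqrt(2)*y - 35*sqrt(2) + 16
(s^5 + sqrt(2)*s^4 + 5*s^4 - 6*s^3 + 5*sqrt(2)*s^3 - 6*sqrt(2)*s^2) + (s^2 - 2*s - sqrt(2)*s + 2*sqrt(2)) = s^5 + sqrt(2)*s^4 + 5*s^4 - 6*s^3 + 5*sqrt(2)*s^3 - 6*sqrt(2)*s^2 + s^2 - 2*s - sqrt(2)*s + 2*sqrt(2)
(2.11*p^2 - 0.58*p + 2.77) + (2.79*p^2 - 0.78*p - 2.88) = 4.9*p^2 - 1.36*p - 0.11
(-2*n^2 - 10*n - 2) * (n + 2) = -2*n^3 - 14*n^2 - 22*n - 4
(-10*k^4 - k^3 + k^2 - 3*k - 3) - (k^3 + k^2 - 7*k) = -10*k^4 - 2*k^3 + 4*k - 3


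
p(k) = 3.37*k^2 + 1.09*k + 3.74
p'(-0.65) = -3.29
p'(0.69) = 5.74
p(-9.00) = 266.90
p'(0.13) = 1.97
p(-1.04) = 6.25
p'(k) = 6.74*k + 1.09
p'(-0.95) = -5.31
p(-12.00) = 475.94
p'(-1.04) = -5.92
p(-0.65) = 4.46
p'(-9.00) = -59.57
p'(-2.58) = -16.30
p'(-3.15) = -20.14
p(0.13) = 3.94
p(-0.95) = 5.75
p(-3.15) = 33.75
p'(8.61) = 59.12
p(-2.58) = 23.36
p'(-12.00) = -79.79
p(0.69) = 6.10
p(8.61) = 262.95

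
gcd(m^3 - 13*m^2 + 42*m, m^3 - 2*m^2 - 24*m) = m^2 - 6*m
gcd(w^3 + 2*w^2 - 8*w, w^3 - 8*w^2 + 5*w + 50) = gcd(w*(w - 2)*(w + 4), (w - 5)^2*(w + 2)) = 1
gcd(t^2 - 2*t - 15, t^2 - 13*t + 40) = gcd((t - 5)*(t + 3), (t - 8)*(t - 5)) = t - 5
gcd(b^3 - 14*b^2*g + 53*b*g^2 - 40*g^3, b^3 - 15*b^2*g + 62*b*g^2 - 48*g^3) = b^2 - 9*b*g + 8*g^2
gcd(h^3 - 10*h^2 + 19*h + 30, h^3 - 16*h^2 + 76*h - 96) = h - 6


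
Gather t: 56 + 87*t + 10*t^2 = 10*t^2 + 87*t + 56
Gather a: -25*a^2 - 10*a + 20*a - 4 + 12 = -25*a^2 + 10*a + 8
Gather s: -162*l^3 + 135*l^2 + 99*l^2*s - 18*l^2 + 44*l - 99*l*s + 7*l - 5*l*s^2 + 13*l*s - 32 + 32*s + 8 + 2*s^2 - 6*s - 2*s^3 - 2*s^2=-162*l^3 + 117*l^2 - 5*l*s^2 + 51*l - 2*s^3 + s*(99*l^2 - 86*l + 26) - 24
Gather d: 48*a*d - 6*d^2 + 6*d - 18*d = -6*d^2 + d*(48*a - 12)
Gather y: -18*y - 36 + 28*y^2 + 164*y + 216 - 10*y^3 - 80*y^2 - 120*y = -10*y^3 - 52*y^2 + 26*y + 180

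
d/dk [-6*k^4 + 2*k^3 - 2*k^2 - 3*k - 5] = -24*k^3 + 6*k^2 - 4*k - 3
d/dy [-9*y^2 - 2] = -18*y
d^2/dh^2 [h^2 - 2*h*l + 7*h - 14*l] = 2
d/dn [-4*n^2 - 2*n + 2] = -8*n - 2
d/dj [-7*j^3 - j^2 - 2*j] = -21*j^2 - 2*j - 2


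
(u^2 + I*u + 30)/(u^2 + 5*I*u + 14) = (u^2 + I*u + 30)/(u^2 + 5*I*u + 14)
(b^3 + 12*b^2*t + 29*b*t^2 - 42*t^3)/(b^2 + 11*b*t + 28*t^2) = (b^2 + 5*b*t - 6*t^2)/(b + 4*t)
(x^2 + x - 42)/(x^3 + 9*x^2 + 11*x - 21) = (x - 6)/(x^2 + 2*x - 3)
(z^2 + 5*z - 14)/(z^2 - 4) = (z + 7)/(z + 2)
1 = 1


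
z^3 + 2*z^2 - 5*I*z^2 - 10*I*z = z*(z + 2)*(z - 5*I)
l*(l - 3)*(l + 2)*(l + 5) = l^4 + 4*l^3 - 11*l^2 - 30*l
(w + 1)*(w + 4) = w^2 + 5*w + 4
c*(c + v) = c^2 + c*v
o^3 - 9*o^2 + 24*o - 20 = (o - 5)*(o - 2)^2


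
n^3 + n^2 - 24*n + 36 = (n - 3)*(n - 2)*(n + 6)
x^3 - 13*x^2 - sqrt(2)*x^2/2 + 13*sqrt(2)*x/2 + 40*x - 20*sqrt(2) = (x - 8)*(x - 5)*(x - sqrt(2)/2)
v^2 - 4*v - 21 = (v - 7)*(v + 3)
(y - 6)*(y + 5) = y^2 - y - 30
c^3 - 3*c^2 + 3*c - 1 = (c - 1)^3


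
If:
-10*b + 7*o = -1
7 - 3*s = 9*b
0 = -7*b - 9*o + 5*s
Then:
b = 68/183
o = 71/183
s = 223/183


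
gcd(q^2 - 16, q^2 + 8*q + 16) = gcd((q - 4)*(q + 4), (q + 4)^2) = q + 4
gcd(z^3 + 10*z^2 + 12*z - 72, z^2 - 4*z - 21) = 1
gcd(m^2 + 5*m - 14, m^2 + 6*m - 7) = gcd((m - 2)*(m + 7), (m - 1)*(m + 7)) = m + 7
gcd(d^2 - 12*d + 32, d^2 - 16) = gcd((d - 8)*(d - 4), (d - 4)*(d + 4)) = d - 4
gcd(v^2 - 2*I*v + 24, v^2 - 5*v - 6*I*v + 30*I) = v - 6*I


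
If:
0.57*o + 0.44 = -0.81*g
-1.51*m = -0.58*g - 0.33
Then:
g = -0.703703703703704*o - 0.54320987654321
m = 0.00989289510260813 - 0.270296786853078*o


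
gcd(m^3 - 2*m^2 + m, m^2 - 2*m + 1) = m^2 - 2*m + 1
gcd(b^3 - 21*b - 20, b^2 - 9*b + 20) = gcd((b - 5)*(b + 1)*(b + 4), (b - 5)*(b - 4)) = b - 5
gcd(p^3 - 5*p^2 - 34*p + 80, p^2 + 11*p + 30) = p + 5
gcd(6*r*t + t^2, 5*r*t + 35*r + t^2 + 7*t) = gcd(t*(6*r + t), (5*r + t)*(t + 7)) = 1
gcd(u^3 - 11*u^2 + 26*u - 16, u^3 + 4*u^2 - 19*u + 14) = u^2 - 3*u + 2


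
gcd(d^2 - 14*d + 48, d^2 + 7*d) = 1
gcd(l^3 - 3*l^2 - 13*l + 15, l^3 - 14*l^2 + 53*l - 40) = l^2 - 6*l + 5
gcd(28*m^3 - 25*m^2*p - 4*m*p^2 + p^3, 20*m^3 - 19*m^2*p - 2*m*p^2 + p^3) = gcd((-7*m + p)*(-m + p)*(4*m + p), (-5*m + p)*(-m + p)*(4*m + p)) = -4*m^2 + 3*m*p + p^2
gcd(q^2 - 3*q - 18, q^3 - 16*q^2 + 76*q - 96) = q - 6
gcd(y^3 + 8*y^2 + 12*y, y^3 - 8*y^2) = y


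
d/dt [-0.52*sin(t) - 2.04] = -0.52*cos(t)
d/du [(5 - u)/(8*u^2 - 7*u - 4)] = (-8*u^2 + 7*u + (u - 5)*(16*u - 7) + 4)/(-8*u^2 + 7*u + 4)^2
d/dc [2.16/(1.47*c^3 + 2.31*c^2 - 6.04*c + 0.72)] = (-9.5256*c^2 - 9.9792*c + 13.0464)/(1.47*c^3 + 2.31*c^2 - 6.04*c + 0.72)^2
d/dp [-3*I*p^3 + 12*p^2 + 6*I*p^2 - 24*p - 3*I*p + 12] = -9*I*p^2 + 12*p*(2 + I) - 24 - 3*I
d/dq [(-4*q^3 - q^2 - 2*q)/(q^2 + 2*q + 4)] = 4*(-q^4 - 4*q^3 - 12*q^2 - 2*q - 2)/(q^4 + 4*q^3 + 12*q^2 + 16*q + 16)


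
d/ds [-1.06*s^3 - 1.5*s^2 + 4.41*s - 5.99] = -3.18*s^2 - 3.0*s + 4.41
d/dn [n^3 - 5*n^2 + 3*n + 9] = 3*n^2 - 10*n + 3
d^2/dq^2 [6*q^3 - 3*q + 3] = 36*q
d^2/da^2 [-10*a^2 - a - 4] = -20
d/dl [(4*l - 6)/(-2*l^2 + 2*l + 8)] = (-2*l^2 + 2*l + (2*l - 3)*(2*l - 1) + 8)/(-l^2 + l + 4)^2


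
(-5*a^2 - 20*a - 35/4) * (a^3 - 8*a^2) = -5*a^5 + 20*a^4 + 605*a^3/4 + 70*a^2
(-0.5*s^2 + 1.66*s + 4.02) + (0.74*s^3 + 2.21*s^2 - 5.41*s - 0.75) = 0.74*s^3 + 1.71*s^2 - 3.75*s + 3.27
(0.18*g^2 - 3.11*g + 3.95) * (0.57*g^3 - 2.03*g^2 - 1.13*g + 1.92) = 0.1026*g^5 - 2.1381*g^4 + 8.3614*g^3 - 4.1586*g^2 - 10.4347*g + 7.584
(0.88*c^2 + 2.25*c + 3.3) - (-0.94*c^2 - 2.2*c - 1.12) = 1.82*c^2 + 4.45*c + 4.42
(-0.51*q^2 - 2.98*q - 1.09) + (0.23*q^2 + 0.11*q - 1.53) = -0.28*q^2 - 2.87*q - 2.62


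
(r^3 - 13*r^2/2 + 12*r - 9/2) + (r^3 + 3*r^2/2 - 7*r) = 2*r^3 - 5*r^2 + 5*r - 9/2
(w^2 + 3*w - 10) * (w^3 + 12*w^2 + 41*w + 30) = w^5 + 15*w^4 + 67*w^3 + 33*w^2 - 320*w - 300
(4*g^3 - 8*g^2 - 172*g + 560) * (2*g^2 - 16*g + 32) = 8*g^5 - 80*g^4 - 88*g^3 + 3616*g^2 - 14464*g + 17920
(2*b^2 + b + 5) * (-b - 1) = -2*b^3 - 3*b^2 - 6*b - 5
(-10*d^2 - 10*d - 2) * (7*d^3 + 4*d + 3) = -70*d^5 - 70*d^4 - 54*d^3 - 70*d^2 - 38*d - 6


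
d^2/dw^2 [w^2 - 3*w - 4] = 2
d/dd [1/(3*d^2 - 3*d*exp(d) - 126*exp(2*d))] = (d*exp(d) - 2*d + 84*exp(2*d) + exp(d))/(3*(-d^2 + d*exp(d) + 42*exp(2*d))^2)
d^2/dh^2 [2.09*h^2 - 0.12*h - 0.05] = 4.18000000000000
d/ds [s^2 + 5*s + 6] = 2*s + 5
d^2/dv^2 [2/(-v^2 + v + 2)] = 4*(-v^2 + v + (2*v - 1)^2 + 2)/(-v^2 + v + 2)^3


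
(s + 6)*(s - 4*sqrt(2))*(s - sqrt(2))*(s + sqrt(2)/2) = s^4 - 9*sqrt(2)*s^3/2 + 6*s^3 - 27*sqrt(2)*s^2 + 3*s^2 + 4*sqrt(2)*s + 18*s + 24*sqrt(2)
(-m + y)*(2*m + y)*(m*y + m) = -2*m^3*y - 2*m^3 + m^2*y^2 + m^2*y + m*y^3 + m*y^2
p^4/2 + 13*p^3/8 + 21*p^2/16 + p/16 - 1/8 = (p/2 + 1/4)*(p - 1/4)*(p + 1)*(p + 2)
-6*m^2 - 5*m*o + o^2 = (-6*m + o)*(m + o)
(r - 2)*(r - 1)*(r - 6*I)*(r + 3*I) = r^4 - 3*r^3 - 3*I*r^3 + 20*r^2 + 9*I*r^2 - 54*r - 6*I*r + 36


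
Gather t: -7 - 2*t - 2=-2*t - 9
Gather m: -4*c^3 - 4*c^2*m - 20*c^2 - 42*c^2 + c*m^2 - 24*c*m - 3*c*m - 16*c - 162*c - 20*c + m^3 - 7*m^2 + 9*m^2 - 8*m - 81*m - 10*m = -4*c^3 - 62*c^2 - 198*c + m^3 + m^2*(c + 2) + m*(-4*c^2 - 27*c - 99)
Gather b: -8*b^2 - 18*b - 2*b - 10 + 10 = -8*b^2 - 20*b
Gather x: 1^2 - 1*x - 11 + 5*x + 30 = 4*x + 20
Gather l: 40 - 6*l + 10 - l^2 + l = -l^2 - 5*l + 50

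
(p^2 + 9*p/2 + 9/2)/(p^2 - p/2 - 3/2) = (2*p^2 + 9*p + 9)/(2*p^2 - p - 3)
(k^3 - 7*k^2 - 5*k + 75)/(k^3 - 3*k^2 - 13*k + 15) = (k - 5)/(k - 1)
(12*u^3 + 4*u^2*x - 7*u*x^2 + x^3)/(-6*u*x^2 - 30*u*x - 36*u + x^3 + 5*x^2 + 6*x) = (-2*u^2 - u*x + x^2)/(x^2 + 5*x + 6)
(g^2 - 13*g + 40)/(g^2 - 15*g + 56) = (g - 5)/(g - 7)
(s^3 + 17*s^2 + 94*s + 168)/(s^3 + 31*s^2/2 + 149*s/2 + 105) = 2*(s + 4)/(2*s + 5)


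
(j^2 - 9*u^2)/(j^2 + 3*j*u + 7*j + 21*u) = (j - 3*u)/(j + 7)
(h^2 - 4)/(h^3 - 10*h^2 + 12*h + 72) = (h - 2)/(h^2 - 12*h + 36)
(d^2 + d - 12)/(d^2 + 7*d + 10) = (d^2 + d - 12)/(d^2 + 7*d + 10)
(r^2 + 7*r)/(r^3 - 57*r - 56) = r/(r^2 - 7*r - 8)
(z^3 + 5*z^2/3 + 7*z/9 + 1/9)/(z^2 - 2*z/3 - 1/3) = (3*z^2 + 4*z + 1)/(3*(z - 1))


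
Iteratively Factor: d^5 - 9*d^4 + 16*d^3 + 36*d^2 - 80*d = (d)*(d^4 - 9*d^3 + 16*d^2 + 36*d - 80) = d*(d - 5)*(d^3 - 4*d^2 - 4*d + 16) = d*(d - 5)*(d - 2)*(d^2 - 2*d - 8) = d*(d - 5)*(d - 4)*(d - 2)*(d + 2)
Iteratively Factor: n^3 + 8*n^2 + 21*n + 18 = (n + 3)*(n^2 + 5*n + 6) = (n + 3)^2*(n + 2)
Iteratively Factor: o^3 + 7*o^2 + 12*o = (o + 4)*(o^2 + 3*o) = o*(o + 4)*(o + 3)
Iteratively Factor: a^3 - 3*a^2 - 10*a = (a)*(a^2 - 3*a - 10) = a*(a - 5)*(a + 2)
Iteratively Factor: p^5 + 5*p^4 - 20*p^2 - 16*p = (p + 4)*(p^4 + p^3 - 4*p^2 - 4*p) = (p + 1)*(p + 4)*(p^3 - 4*p) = (p + 1)*(p + 2)*(p + 4)*(p^2 - 2*p) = p*(p + 1)*(p + 2)*(p + 4)*(p - 2)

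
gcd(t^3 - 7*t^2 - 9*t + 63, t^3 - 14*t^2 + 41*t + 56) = t - 7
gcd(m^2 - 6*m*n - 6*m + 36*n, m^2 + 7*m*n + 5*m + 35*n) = 1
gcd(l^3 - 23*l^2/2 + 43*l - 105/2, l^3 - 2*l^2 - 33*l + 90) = l^2 - 8*l + 15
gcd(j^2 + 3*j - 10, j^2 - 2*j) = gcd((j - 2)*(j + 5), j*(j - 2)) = j - 2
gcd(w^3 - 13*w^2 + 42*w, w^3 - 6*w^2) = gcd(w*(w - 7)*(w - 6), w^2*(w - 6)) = w^2 - 6*w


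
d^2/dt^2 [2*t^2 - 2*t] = 4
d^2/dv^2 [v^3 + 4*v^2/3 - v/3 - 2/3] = 6*v + 8/3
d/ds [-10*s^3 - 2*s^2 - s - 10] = -30*s^2 - 4*s - 1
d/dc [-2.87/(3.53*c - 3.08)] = 10.1311/(3.53*c - 3.08)^2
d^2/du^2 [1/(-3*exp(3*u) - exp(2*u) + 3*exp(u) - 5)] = (-2*(9*exp(2*u) + 2*exp(u) - 3)^2*exp(u) + (27*exp(2*u) + 4*exp(u) - 3)*(3*exp(3*u) + exp(2*u) - 3*exp(u) + 5))*exp(u)/(3*exp(3*u) + exp(2*u) - 3*exp(u) + 5)^3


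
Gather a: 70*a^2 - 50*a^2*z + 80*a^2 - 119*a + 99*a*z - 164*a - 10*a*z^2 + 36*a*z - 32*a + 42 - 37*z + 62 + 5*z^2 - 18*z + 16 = a^2*(150 - 50*z) + a*(-10*z^2 + 135*z - 315) + 5*z^2 - 55*z + 120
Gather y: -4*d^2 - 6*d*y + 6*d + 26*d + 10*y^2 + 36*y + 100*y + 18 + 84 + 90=-4*d^2 + 32*d + 10*y^2 + y*(136 - 6*d) + 192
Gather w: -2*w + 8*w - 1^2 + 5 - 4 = 6*w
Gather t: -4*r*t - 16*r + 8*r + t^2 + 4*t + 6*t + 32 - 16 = -8*r + t^2 + t*(10 - 4*r) + 16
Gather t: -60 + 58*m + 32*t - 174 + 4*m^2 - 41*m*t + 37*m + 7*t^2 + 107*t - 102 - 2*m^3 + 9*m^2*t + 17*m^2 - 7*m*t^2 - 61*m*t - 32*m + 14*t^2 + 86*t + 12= -2*m^3 + 21*m^2 + 63*m + t^2*(21 - 7*m) + t*(9*m^2 - 102*m + 225) - 324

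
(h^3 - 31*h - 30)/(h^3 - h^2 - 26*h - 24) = (h + 5)/(h + 4)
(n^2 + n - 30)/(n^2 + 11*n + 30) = (n - 5)/(n + 5)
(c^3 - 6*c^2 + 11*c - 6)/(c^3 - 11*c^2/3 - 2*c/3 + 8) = 3*(c - 1)/(3*c + 4)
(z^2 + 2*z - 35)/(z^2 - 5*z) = (z + 7)/z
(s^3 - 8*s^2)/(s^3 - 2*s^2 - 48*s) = s/(s + 6)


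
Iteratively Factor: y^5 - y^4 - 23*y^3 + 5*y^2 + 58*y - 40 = (y - 5)*(y^4 + 4*y^3 - 3*y^2 - 10*y + 8) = (y - 5)*(y - 1)*(y^3 + 5*y^2 + 2*y - 8) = (y - 5)*(y - 1)*(y + 2)*(y^2 + 3*y - 4) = (y - 5)*(y - 1)^2*(y + 2)*(y + 4)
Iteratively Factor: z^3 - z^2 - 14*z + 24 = (z + 4)*(z^2 - 5*z + 6) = (z - 2)*(z + 4)*(z - 3)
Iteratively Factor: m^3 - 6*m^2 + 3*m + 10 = (m + 1)*(m^2 - 7*m + 10) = (m - 5)*(m + 1)*(m - 2)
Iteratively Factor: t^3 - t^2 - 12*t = (t + 3)*(t^2 - 4*t) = t*(t + 3)*(t - 4)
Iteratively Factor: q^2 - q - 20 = (q + 4)*(q - 5)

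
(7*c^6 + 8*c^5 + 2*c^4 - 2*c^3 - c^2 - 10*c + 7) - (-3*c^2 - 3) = 7*c^6 + 8*c^5 + 2*c^4 - 2*c^3 + 2*c^2 - 10*c + 10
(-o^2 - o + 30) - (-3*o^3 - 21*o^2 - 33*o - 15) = 3*o^3 + 20*o^2 + 32*o + 45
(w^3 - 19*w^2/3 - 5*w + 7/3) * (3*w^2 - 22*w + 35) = 3*w^5 - 41*w^4 + 478*w^3/3 - 314*w^2/3 - 679*w/3 + 245/3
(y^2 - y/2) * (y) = y^3 - y^2/2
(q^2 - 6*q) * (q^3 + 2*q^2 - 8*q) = q^5 - 4*q^4 - 20*q^3 + 48*q^2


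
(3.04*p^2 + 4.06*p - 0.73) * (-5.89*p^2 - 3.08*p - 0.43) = -17.9056*p^4 - 33.2766*p^3 - 9.5123*p^2 + 0.5026*p + 0.3139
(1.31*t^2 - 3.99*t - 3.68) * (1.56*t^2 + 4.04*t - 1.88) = 2.0436*t^4 - 0.931999999999999*t^3 - 24.3232*t^2 - 7.366*t + 6.9184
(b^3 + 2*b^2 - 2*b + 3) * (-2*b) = -2*b^4 - 4*b^3 + 4*b^2 - 6*b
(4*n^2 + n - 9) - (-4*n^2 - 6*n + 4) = 8*n^2 + 7*n - 13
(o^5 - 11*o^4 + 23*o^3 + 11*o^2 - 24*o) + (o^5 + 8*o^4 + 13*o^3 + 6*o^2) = 2*o^5 - 3*o^4 + 36*o^3 + 17*o^2 - 24*o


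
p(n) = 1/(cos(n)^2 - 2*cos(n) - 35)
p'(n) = (2*sin(n)*cos(n) - 2*sin(n))/(cos(n)^2 - 2*cos(n) - 35)^2 = 2*(cos(n) - 1)*sin(n)/(sin(n)^2 + 2*cos(n) + 34)^2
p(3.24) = -0.03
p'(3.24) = 0.00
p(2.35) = -0.03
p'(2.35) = -0.00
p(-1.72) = -0.03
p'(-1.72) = 0.00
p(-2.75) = -0.03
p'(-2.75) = 0.00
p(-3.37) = -0.03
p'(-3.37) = -0.00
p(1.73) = -0.03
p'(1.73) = -0.00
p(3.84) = -0.03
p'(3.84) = 0.00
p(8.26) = -0.03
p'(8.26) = -0.00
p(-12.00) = -0.03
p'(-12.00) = 0.00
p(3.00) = -0.03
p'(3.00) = 0.00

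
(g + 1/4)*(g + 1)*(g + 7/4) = g^3 + 3*g^2 + 39*g/16 + 7/16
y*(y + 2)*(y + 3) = y^3 + 5*y^2 + 6*y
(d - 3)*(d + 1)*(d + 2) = d^3 - 7*d - 6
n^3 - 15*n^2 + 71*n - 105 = (n - 7)*(n - 5)*(n - 3)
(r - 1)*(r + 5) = r^2 + 4*r - 5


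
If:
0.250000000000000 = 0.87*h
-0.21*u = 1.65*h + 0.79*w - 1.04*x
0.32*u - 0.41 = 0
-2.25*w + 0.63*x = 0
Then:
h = 0.29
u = 1.28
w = 0.25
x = 0.91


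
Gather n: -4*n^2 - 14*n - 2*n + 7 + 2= -4*n^2 - 16*n + 9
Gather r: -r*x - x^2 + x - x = -r*x - x^2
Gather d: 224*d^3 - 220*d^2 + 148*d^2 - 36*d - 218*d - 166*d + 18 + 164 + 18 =224*d^3 - 72*d^2 - 420*d + 200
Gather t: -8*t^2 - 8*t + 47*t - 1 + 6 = -8*t^2 + 39*t + 5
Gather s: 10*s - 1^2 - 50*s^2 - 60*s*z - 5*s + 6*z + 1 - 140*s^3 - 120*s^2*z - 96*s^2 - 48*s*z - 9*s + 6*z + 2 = -140*s^3 + s^2*(-120*z - 146) + s*(-108*z - 4) + 12*z + 2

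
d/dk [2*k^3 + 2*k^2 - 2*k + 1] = 6*k^2 + 4*k - 2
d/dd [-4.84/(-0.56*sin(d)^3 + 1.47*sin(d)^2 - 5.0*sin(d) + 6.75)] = (-8.1312*sin(d)^2 + 14.2296*sin(d) - 24.2)*cos(d)/(0.56*sin(d)^3 - 1.47*sin(d)^2 + 5.0*sin(d) - 6.75)^2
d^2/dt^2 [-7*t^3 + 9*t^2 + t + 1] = 18 - 42*t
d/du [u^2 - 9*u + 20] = 2*u - 9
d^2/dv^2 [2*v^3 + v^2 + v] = 12*v + 2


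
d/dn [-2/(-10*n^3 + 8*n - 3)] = 4*(4 - 15*n^2)/(10*n^3 - 8*n + 3)^2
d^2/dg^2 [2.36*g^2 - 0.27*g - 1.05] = 4.72000000000000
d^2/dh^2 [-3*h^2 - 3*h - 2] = -6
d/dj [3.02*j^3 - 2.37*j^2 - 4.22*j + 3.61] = 9.06*j^2 - 4.74*j - 4.22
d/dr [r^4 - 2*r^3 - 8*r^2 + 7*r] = 4*r^3 - 6*r^2 - 16*r + 7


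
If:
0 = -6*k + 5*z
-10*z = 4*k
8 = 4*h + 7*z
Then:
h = 2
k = 0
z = 0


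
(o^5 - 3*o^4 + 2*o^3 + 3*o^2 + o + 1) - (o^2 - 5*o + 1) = o^5 - 3*o^4 + 2*o^3 + 2*o^2 + 6*o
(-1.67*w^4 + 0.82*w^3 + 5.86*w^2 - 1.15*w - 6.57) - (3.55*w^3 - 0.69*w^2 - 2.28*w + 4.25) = -1.67*w^4 - 2.73*w^3 + 6.55*w^2 + 1.13*w - 10.82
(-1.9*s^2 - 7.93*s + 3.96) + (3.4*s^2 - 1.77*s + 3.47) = 1.5*s^2 - 9.7*s + 7.43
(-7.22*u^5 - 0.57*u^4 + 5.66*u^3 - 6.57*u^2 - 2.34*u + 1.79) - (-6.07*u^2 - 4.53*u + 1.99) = -7.22*u^5 - 0.57*u^4 + 5.66*u^3 - 0.5*u^2 + 2.19*u - 0.2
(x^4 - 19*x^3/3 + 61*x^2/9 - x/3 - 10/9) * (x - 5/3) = x^5 - 8*x^4 + 52*x^3/3 - 314*x^2/27 - 5*x/9 + 50/27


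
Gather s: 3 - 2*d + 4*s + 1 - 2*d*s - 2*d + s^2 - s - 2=-4*d + s^2 + s*(3 - 2*d) + 2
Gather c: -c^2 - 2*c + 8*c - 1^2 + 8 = -c^2 + 6*c + 7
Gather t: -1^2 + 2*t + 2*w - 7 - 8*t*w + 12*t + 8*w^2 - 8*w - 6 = t*(14 - 8*w) + 8*w^2 - 6*w - 14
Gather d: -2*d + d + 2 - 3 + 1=-d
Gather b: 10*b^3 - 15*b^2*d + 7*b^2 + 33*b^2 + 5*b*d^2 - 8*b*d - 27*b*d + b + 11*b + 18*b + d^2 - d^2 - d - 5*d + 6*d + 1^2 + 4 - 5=10*b^3 + b^2*(40 - 15*d) + b*(5*d^2 - 35*d + 30)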